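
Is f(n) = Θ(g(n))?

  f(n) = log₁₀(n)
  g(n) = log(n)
True

f(n) = log₁₀(n) and g(n) = log(n) are both O(log n).
Since they have the same asymptotic growth rate, f(n) = Θ(g(n)) is true.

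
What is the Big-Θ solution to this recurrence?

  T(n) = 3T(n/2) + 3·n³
Θ(n³)

Master Theorem: a = 3, b = 2, f(n) = 3·n³.
Compute the critical exponent d = log₂(3) = 1.585.
Compare f(n) = Θ(n³) against n^d:
  k = 3 > d = 1.585, so f(n) = Ω(n^(d+ε)) — Case 3.
  Regularity: a·(n/b)^3/n^3 = a/b^3 = 3/8 < 1 ✓.
  The top-level work dominates: T(n) = Θ(f(n)) = Θ(n³).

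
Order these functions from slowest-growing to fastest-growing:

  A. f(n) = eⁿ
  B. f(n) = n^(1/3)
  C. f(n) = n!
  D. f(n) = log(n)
D < B < A < C

Comparing growth rates:
D = log(n) is O(log n)
B = n^(1/3) is O(n^(1/3))
A = eⁿ is O(eⁿ)
C = n! is O(n!)

Therefore, the order from slowest to fastest is: D < B < A < C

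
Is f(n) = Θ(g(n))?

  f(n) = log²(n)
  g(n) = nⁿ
False

f(n) = log²(n) is O(log² n), and g(n) = nⁿ is O(nⁿ).
Since they have different growth rates, f(n) = Θ(g(n)) is false.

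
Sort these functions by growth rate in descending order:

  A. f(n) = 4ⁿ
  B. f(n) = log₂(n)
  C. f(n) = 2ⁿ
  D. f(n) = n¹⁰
A > C > D > B

Comparing growth rates:
A = 4ⁿ is O(4ⁿ)
C = 2ⁿ is O(2ⁿ)
D = n¹⁰ is O(n¹⁰)
B = log₂(n) is O(log n)

Therefore, the order from fastest to slowest is: A > C > D > B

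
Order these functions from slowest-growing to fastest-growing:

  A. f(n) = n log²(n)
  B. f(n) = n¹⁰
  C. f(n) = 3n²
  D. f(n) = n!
A < C < B < D

Comparing growth rates:
A = n log²(n) is O(n log² n)
C = 3n² is O(n²)
B = n¹⁰ is O(n¹⁰)
D = n! is O(n!)

Therefore, the order from slowest to fastest is: A < C < B < D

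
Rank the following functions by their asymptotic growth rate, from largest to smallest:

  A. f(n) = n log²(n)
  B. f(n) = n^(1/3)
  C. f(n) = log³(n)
A > B > C

Comparing growth rates:
A = n log²(n) is O(n log² n)
B = n^(1/3) is O(n^(1/3))
C = log³(n) is O(log³ n)

Therefore, the order from fastest to slowest is: A > B > C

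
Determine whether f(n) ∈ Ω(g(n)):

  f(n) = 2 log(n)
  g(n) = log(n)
True

f(n) = 2 log(n) and g(n) = log(n) are both O(log n).
Big-Ω permits equal growth rates (f ≥ c·g for some c > 0), so f(n) = Ω(g(n)) is true.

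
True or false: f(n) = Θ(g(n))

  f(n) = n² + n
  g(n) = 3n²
True

f(n) = n² + n and g(n) = 3n² are both O(n²).
Since they have the same asymptotic growth rate, f(n) = Θ(g(n)) is true.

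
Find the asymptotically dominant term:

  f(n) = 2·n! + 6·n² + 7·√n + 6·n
2·n!

Looking at each term:
  - 2·n! is O(n!)
  - 6·n² is O(n²)
  - 7·√n is O(√n)
  - 6·n is O(n)

The term 2·n! (O(n!)) grows fastest and dominates all others.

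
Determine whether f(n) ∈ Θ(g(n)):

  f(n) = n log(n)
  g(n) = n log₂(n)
True

f(n) = n log(n) and g(n) = n log₂(n) are both O(n log n).
Since they have the same asymptotic growth rate, f(n) = Θ(g(n)) is true.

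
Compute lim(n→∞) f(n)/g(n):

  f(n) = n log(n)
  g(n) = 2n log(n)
1/2

Since n log(n) and 2n log(n) have the same growth rate (O(n log n)),
the ratio converges to a constant: 1/2.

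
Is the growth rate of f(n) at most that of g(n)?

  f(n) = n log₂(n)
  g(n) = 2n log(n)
True

f(n) = n log₂(n) and g(n) = 2n log(n) are both O(n log n).
Big-O permits equal growth rates (f ≤ c·g for some c), so f(n) = O(g(n)) is true.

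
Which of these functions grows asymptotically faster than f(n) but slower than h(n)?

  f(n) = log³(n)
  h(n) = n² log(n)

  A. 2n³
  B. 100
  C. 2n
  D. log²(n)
C

We need g(n) with log³(n) = o(g(n)) and g(n) = o(n² log(n)), i.e. O(log³ n) ≺ g ≺ O(n² log n).
Check each option:
  A. 2n³ — O(n³) does not grow strictly slower than h(n)
  B. 100 — O(1) does not grow strictly faster than f(n)
  C. 2n — O(n) is strictly between O(log³ n) and O(n² log n) ✓
  D. log²(n) — O(log² n) does not grow strictly faster than f(n)

Only option C (2n) lies strictly between.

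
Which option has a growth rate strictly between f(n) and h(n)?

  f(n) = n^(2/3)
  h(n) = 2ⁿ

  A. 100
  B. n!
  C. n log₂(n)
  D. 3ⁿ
C

We need g(n) with n^(2/3) = o(g(n)) and g(n) = o(2ⁿ), i.e. O(n^(2/3)) ≺ g ≺ O(2ⁿ).
Check each option:
  A. 100 — O(1) does not grow strictly faster than f(n)
  B. n! — O(n!) does not grow strictly slower than h(n)
  C. n log₂(n) — O(n log n) is strictly between O(n^(2/3)) and O(2ⁿ) ✓
  D. 3ⁿ — O(3ⁿ) does not grow strictly slower than h(n)

Only option C (n log₂(n)) lies strictly between.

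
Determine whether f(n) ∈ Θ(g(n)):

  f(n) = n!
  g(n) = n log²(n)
False

f(n) = n! is O(n!), and g(n) = n log²(n) is O(n log² n).
Since they have different growth rates, f(n) = Θ(g(n)) is false.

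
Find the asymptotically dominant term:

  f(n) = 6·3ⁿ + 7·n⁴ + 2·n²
6·3ⁿ

Looking at each term:
  - 6·3ⁿ is O(3ⁿ)
  - 7·n⁴ is O(n⁴)
  - 2·n² is O(n²)

The term 6·3ⁿ (O(3ⁿ)) grows fastest and dominates all others.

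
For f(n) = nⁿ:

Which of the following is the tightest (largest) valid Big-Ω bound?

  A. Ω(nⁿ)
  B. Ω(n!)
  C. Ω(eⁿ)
A

f(n) = nⁿ is Ω(nⁿ).
All listed options are valid Big-Ω bounds (lower bounds),
but Ω(nⁿ) is the tightest (largest valid bound).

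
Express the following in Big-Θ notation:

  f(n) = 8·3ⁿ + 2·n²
Θ(3ⁿ)

Order the terms by growth rate: 2·n² ≺ 8·3ⁿ.
The fastest-growing term 8·3ⁿ dominates as n → ∞; dropping its constant factor gives Θ(3ⁿ).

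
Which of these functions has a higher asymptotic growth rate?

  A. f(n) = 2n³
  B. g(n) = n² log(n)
A

f(n) = 2n³ is O(n³), while g(n) = n² log(n) is O(n² log n).
Since O(n³) grows faster than O(n² log n), f(n) dominates.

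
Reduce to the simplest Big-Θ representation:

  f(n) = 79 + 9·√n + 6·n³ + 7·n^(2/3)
Θ(n³)

Order the terms by growth rate: 79 ≺ 9·√n ≺ 7·n^(2/3) ≺ 6·n³.
The fastest-growing term 6·n³ dominates as n → ∞; dropping its constant factor gives Θ(n³).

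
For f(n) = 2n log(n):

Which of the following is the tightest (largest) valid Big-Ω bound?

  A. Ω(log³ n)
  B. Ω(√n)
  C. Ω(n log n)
C

f(n) = 2n log(n) is Ω(n log n).
All listed options are valid Big-Ω bounds (lower bounds),
but Ω(n log n) is the tightest (largest valid bound).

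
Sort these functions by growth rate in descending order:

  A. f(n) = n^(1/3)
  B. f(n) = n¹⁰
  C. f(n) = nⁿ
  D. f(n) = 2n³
C > B > D > A

Comparing growth rates:
C = nⁿ is O(nⁿ)
B = n¹⁰ is O(n¹⁰)
D = 2n³ is O(n³)
A = n^(1/3) is O(n^(1/3))

Therefore, the order from fastest to slowest is: C > B > D > A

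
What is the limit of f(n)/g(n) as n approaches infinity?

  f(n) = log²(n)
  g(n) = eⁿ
0

Since log²(n) (O(log² n)) grows slower than eⁿ (O(eⁿ)),
the ratio f(n)/g(n) → 0 as n → ∞.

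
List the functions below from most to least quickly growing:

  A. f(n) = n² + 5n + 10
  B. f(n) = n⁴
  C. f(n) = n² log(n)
B > C > A

Comparing growth rates:
B = n⁴ is O(n⁴)
C = n² log(n) is O(n² log n)
A = n² + 5n + 10 is O(n²)

Therefore, the order from fastest to slowest is: B > C > A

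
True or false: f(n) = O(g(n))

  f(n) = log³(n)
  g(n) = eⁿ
True

f(n) = log³(n) is O(log³ n), and g(n) = eⁿ is O(eⁿ).
Since O(log³ n) ⊆ O(eⁿ) (f grows no faster than g), f(n) = O(g(n)) is true.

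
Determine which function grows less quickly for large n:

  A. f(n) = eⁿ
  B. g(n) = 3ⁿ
A

f(n) = eⁿ is O(eⁿ), while g(n) = 3ⁿ is O(3ⁿ).
Since O(eⁿ) grows slower than O(3ⁿ), f(n) is dominated.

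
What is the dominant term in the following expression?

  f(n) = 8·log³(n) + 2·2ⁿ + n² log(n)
2·2ⁿ

Looking at each term:
  - 8·log³(n) is O(log³ n)
  - 2·2ⁿ is O(2ⁿ)
  - n² log(n) is O(n² log n)

The term 2·2ⁿ (O(2ⁿ)) grows fastest and dominates all others.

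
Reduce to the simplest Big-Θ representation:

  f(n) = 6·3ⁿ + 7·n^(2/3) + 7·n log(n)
Θ(3ⁿ)

Order the terms by growth rate: 7·n^(2/3) ≺ 7·n log(n) ≺ 6·3ⁿ.
The fastest-growing term 6·3ⁿ dominates as n → ∞; dropping its constant factor gives Θ(3ⁿ).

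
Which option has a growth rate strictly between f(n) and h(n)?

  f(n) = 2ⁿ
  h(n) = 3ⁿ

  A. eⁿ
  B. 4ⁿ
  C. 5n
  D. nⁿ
A

We need g(n) with 2ⁿ = o(g(n)) and g(n) = o(3ⁿ), i.e. O(2ⁿ) ≺ g ≺ O(3ⁿ).
Check each option:
  A. eⁿ — O(eⁿ) is strictly between O(2ⁿ) and O(3ⁿ) ✓
  B. 4ⁿ — O(4ⁿ) does not grow strictly slower than h(n)
  C. 5n — O(n) does not grow strictly faster than f(n)
  D. nⁿ — O(nⁿ) does not grow strictly slower than h(n)

Only option A (eⁿ) lies strictly between.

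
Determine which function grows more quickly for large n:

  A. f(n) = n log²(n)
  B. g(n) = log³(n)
A

f(n) = n log²(n) is O(n log² n), while g(n) = log³(n) is O(log³ n).
Since O(n log² n) grows faster than O(log³ n), f(n) dominates.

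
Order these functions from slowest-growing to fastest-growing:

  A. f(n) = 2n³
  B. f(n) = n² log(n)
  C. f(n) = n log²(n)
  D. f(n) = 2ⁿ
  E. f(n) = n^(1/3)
E < C < B < A < D

Comparing growth rates:
E = n^(1/3) is O(n^(1/3))
C = n log²(n) is O(n log² n)
B = n² log(n) is O(n² log n)
A = 2n³ is O(n³)
D = 2ⁿ is O(2ⁿ)

Therefore, the order from slowest to fastest is: E < C < B < A < D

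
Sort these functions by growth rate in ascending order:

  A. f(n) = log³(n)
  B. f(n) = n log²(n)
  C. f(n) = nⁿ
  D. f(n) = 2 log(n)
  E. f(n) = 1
E < D < A < B < C

Comparing growth rates:
E = 1 is O(1)
D = 2 log(n) is O(log n)
A = log³(n) is O(log³ n)
B = n log²(n) is O(n log² n)
C = nⁿ is O(nⁿ)

Therefore, the order from slowest to fastest is: E < D < A < B < C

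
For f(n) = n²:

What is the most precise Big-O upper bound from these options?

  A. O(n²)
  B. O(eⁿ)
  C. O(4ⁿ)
A

f(n) = n² is O(n²).
All listed options are valid Big-O bounds (upper bounds),
but O(n²) is the tightest (smallest valid bound).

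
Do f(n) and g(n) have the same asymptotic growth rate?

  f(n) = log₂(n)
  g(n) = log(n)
True

f(n) = log₂(n) and g(n) = log(n) are both O(log n).
Since they have the same asymptotic growth rate, f(n) = Θ(g(n)) is true.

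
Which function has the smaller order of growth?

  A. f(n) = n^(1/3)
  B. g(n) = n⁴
A

f(n) = n^(1/3) is O(n^(1/3)), while g(n) = n⁴ is O(n⁴).
Since O(n^(1/3)) grows slower than O(n⁴), f(n) is dominated.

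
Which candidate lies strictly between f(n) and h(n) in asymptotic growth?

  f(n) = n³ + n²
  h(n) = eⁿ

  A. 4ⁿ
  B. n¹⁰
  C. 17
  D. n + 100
B

We need g(n) with n³ + n² = o(g(n)) and g(n) = o(eⁿ), i.e. O(n³) ≺ g ≺ O(eⁿ).
Check each option:
  A. 4ⁿ — O(4ⁿ) does not grow strictly slower than h(n)
  B. n¹⁰ — O(n¹⁰) is strictly between O(n³) and O(eⁿ) ✓
  C. 17 — O(1) does not grow strictly faster than f(n)
  D. n + 100 — O(n) does not grow strictly faster than f(n)

Only option B (n¹⁰) lies strictly between.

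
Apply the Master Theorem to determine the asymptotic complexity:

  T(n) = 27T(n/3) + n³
Θ(n³ log n)

Master Theorem: a = 27, b = 3, f(n) = n³.
Compute the critical exponent d = log₃(27) = 3.
Compare f(n) = Θ(n³) against n^d:
  k = 3 = d, so f(n) = Θ(n^d) — Case 2.
  Work is balanced across levels: T(n) = Θ(n^d log n) = Θ(n³ log n).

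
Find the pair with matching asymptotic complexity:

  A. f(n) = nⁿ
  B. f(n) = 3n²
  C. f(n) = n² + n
B and C

Examining each function:
  A. nⁿ is O(nⁿ)
  B. 3n² is O(n²)
  C. n² + n is O(n²)

Functions B and C both have the same complexity class.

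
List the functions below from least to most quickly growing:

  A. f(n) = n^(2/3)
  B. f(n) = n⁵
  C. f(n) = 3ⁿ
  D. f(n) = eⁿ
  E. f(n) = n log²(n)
A < E < B < D < C

Comparing growth rates:
A = n^(2/3) is O(n^(2/3))
E = n log²(n) is O(n log² n)
B = n⁵ is O(n⁵)
D = eⁿ is O(eⁿ)
C = 3ⁿ is O(3ⁿ)

Therefore, the order from slowest to fastest is: A < E < B < D < C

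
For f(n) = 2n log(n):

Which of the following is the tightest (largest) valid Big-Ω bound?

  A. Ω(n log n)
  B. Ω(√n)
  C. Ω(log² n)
A

f(n) = 2n log(n) is Ω(n log n).
All listed options are valid Big-Ω bounds (lower bounds),
but Ω(n log n) is the tightest (largest valid bound).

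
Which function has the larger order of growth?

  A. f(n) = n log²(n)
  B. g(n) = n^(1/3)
A

f(n) = n log²(n) is O(n log² n), while g(n) = n^(1/3) is O(n^(1/3)).
Since O(n log² n) grows faster than O(n^(1/3)), f(n) dominates.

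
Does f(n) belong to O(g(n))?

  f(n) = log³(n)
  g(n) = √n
True

f(n) = log³(n) is O(log³ n), and g(n) = √n is O(√n).
Since O(log³ n) ⊆ O(√n) (f grows no faster than g), f(n) = O(g(n)) is true.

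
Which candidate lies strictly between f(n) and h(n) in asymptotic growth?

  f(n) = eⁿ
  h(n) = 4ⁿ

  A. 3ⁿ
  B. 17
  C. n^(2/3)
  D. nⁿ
A

We need g(n) with eⁿ = o(g(n)) and g(n) = o(4ⁿ), i.e. O(eⁿ) ≺ g ≺ O(4ⁿ).
Check each option:
  A. 3ⁿ — O(3ⁿ) is strictly between O(eⁿ) and O(4ⁿ) ✓
  B. 17 — O(1) does not grow strictly faster than f(n)
  C. n^(2/3) — O(n^(2/3)) does not grow strictly faster than f(n)
  D. nⁿ — O(nⁿ) does not grow strictly slower than h(n)

Only option A (3ⁿ) lies strictly between.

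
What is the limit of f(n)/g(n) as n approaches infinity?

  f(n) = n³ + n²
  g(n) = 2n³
1/2

Since n³ + n² and 2n³ have the same growth rate (O(n³)),
the ratio converges to a constant: 1/2.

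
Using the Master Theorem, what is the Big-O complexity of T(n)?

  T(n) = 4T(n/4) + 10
Θ(n)

Master Theorem: a = 4, b = 4, f(n) = 10.
Compute the critical exponent d = log₄(4) = 1.
Compare f(n) = Θ(1) against n^d:
  k = 0 < d = 1, so f(n) = O(n^(d-ε)) — Case 1.
  The recursion cost dominates: T(n) = Θ(n^d) = Θ(n).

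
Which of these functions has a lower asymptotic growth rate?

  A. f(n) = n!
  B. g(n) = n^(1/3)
B

f(n) = n! is O(n!), while g(n) = n^(1/3) is O(n^(1/3)).
Since O(n^(1/3)) grows slower than O(n!), g(n) is dominated.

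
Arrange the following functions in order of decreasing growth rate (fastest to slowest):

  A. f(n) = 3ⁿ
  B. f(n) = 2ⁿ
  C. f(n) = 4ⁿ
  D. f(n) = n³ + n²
C > A > B > D

Comparing growth rates:
C = 4ⁿ is O(4ⁿ)
A = 3ⁿ is O(3ⁿ)
B = 2ⁿ is O(2ⁿ)
D = n³ + n² is O(n³)

Therefore, the order from fastest to slowest is: C > A > B > D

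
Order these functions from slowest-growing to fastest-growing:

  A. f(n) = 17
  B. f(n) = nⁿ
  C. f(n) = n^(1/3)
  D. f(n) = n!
A < C < D < B

Comparing growth rates:
A = 17 is O(1)
C = n^(1/3) is O(n^(1/3))
D = n! is O(n!)
B = nⁿ is O(nⁿ)

Therefore, the order from slowest to fastest is: A < C < D < B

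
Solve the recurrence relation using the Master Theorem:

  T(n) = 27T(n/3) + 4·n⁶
Θ(n⁶)

Master Theorem: a = 27, b = 3, f(n) = 4·n⁶.
Compute the critical exponent d = log₃(27) = 3.
Compare f(n) = Θ(n⁶) against n^d:
  k = 6 > d = 3, so f(n) = Ω(n^(d+ε)) — Case 3.
  Regularity: a·(n/b)^6/n^6 = a/b^6 = 27/729 < 1 ✓.
  The top-level work dominates: T(n) = Θ(f(n)) = Θ(n⁶).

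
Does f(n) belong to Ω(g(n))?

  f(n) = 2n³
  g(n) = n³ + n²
True

f(n) = 2n³ and g(n) = n³ + n² are both O(n³).
Big-Ω permits equal growth rates (f ≥ c·g for some c > 0), so f(n) = Ω(g(n)) is true.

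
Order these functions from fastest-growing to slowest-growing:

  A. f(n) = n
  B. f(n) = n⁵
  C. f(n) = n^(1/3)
B > A > C

Comparing growth rates:
B = n⁵ is O(n⁵)
A = n is O(n)
C = n^(1/3) is O(n^(1/3))

Therefore, the order from fastest to slowest is: B > A > C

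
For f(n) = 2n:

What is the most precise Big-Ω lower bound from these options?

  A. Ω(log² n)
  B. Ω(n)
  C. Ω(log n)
B

f(n) = 2n is Ω(n).
All listed options are valid Big-Ω bounds (lower bounds),
but Ω(n) is the tightest (largest valid bound).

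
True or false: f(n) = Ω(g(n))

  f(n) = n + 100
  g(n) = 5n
True

f(n) = n + 100 and g(n) = 5n are both O(n).
Big-Ω permits equal growth rates (f ≥ c·g for some c > 0), so f(n) = Ω(g(n)) is true.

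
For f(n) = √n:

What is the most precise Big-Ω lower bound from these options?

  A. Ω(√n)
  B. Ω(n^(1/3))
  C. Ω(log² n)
A

f(n) = √n is Ω(√n).
All listed options are valid Big-Ω bounds (lower bounds),
but Ω(√n) is the tightest (largest valid bound).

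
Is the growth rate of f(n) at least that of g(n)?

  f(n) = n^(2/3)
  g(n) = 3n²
False

f(n) = n^(2/3) is O(n^(2/3)), and g(n) = 3n² is O(n²).
Since O(n^(2/3)) grows slower than O(n²), f(n) = Ω(g(n)) is false.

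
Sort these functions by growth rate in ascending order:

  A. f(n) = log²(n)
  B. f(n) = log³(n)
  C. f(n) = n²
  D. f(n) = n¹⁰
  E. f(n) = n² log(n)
A < B < C < E < D

Comparing growth rates:
A = log²(n) is O(log² n)
B = log³(n) is O(log³ n)
C = n² is O(n²)
E = n² log(n) is O(n² log n)
D = n¹⁰ is O(n¹⁰)

Therefore, the order from slowest to fastest is: A < B < C < E < D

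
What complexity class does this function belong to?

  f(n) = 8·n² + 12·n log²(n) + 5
O(n²)

The dominant term in 8·n² + 12·n log²(n) + 5 is 8·n², which is Θ(n²).
Lower-order terms (12·n log²(n), 5) are asymptotically negligible.
Constants are absorbed, so the tightest bound is O(n²).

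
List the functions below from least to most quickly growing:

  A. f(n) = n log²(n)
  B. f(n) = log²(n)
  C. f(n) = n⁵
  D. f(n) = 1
D < B < A < C

Comparing growth rates:
D = 1 is O(1)
B = log²(n) is O(log² n)
A = n log²(n) is O(n log² n)
C = n⁵ is O(n⁵)

Therefore, the order from slowest to fastest is: D < B < A < C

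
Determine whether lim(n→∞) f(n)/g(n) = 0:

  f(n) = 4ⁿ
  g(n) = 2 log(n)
False

f(n) = 4ⁿ is O(4ⁿ), and g(n) = 2 log(n) is O(log n).
Since O(4ⁿ) grows faster than or equal to O(log n), f(n) = o(g(n)) is false.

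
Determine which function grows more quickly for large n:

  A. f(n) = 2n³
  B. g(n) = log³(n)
A

f(n) = 2n³ is O(n³), while g(n) = log³(n) is O(log³ n).
Since O(n³) grows faster than O(log³ n), f(n) dominates.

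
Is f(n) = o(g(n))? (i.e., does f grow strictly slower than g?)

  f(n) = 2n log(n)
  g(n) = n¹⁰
True

f(n) = 2n log(n) is O(n log n), and g(n) = n¹⁰ is O(n¹⁰).
Since O(n log n) grows strictly slower than O(n¹⁰), f(n) = o(g(n)) is true.
This means lim(n→∞) f(n)/g(n) = 0.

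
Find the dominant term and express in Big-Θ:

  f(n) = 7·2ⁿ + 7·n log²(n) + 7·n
Θ(2ⁿ)

Order the terms by growth rate: 7·n ≺ 7·n log²(n) ≺ 7·2ⁿ.
The fastest-growing term 7·2ⁿ dominates as n → ∞; dropping its constant factor gives Θ(2ⁿ).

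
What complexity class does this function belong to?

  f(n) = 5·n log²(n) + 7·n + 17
O(n log² n)

The dominant term in 5·n log²(n) + 7·n + 17 is 5·n log²(n), which is Θ(n log² n).
Lower-order terms (7·n, 17) are asymptotically negligible.
Constants are absorbed, so the tightest bound is O(n log² n).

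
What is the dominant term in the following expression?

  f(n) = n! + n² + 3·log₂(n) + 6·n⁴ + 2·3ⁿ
n!

Looking at each term:
  - n! is O(n!)
  - n² is O(n²)
  - 3·log₂(n) is O(log n)
  - 6·n⁴ is O(n⁴)
  - 2·3ⁿ is O(3ⁿ)

The term n! (O(n!)) grows fastest and dominates all others.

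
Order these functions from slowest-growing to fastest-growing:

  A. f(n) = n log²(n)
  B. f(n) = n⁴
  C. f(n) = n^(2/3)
C < A < B

Comparing growth rates:
C = n^(2/3) is O(n^(2/3))
A = n log²(n) is O(n log² n)
B = n⁴ is O(n⁴)

Therefore, the order from slowest to fastest is: C < A < B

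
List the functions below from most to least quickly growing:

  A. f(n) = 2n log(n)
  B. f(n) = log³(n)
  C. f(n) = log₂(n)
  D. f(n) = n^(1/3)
A > D > B > C

Comparing growth rates:
A = 2n log(n) is O(n log n)
D = n^(1/3) is O(n^(1/3))
B = log³(n) is O(log³ n)
C = log₂(n) is O(log n)

Therefore, the order from fastest to slowest is: A > D > B > C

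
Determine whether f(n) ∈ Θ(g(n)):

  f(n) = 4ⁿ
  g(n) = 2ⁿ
False

f(n) = 4ⁿ is O(4ⁿ), and g(n) = 2ⁿ is O(2ⁿ).
Since they have different growth rates, f(n) = Θ(g(n)) is false.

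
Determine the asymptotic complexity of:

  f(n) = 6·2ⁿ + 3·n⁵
O(2ⁿ)

The dominant term in 6·2ⁿ + 3·n⁵ is 6·2ⁿ, which is Θ(2ⁿ).
Lower-order terms (3·n⁵) are asymptotically negligible.
Constants are absorbed, so the tightest bound is O(2ⁿ).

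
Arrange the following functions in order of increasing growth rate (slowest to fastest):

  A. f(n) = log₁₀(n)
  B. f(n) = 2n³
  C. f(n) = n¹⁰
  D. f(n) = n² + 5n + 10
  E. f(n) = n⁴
A < D < B < E < C

Comparing growth rates:
A = log₁₀(n) is O(log n)
D = n² + 5n + 10 is O(n²)
B = 2n³ is O(n³)
E = n⁴ is O(n⁴)
C = n¹⁰ is O(n¹⁰)

Therefore, the order from slowest to fastest is: A < D < B < E < C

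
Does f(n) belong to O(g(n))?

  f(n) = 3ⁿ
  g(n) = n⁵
False

f(n) = 3ⁿ is O(3ⁿ), and g(n) = n⁵ is O(n⁵).
Since O(3ⁿ) grows faster than O(n⁵), f(n) = O(g(n)) is false.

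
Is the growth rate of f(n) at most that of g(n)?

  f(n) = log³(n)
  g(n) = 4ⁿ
True

f(n) = log³(n) is O(log³ n), and g(n) = 4ⁿ is O(4ⁿ).
Since O(log³ n) ⊆ O(4ⁿ) (f grows no faster than g), f(n) = O(g(n)) is true.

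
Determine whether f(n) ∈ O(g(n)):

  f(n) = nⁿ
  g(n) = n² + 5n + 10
False

f(n) = nⁿ is O(nⁿ), and g(n) = n² + 5n + 10 is O(n²).
Since O(nⁿ) grows faster than O(n²), f(n) = O(g(n)) is false.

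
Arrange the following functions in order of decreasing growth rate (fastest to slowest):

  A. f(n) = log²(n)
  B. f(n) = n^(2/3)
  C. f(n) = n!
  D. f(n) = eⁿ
C > D > B > A

Comparing growth rates:
C = n! is O(n!)
D = eⁿ is O(eⁿ)
B = n^(2/3) is O(n^(2/3))
A = log²(n) is O(log² n)

Therefore, the order from fastest to slowest is: C > D > B > A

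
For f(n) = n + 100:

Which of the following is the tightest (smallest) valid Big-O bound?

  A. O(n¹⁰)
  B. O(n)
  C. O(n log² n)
B

f(n) = n + 100 is O(n).
All listed options are valid Big-O bounds (upper bounds),
but O(n) is the tightest (smallest valid bound).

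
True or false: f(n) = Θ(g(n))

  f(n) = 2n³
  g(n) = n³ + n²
True

f(n) = 2n³ and g(n) = n³ + n² are both O(n³).
Since they have the same asymptotic growth rate, f(n) = Θ(g(n)) is true.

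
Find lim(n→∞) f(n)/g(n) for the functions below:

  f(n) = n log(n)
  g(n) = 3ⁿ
0

Since n log(n) (O(n log n)) grows slower than 3ⁿ (O(3ⁿ)),
the ratio f(n)/g(n) → 0 as n → ∞.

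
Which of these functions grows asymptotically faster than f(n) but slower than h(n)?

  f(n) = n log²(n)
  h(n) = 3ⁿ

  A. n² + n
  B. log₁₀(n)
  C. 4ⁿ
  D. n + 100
A

We need g(n) with n log²(n) = o(g(n)) and g(n) = o(3ⁿ), i.e. O(n log² n) ≺ g ≺ O(3ⁿ).
Check each option:
  A. n² + n — O(n²) is strictly between O(n log² n) and O(3ⁿ) ✓
  B. log₁₀(n) — O(log n) does not grow strictly faster than f(n)
  C. 4ⁿ — O(4ⁿ) does not grow strictly slower than h(n)
  D. n + 100 — O(n) does not grow strictly faster than f(n)

Only option A (n² + n) lies strictly between.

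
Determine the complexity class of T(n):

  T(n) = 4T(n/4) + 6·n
Θ(n log n)

Master Theorem: a = 4, b = 4, f(n) = 6·n.
Compute the critical exponent d = log₄(4) = 1.
Compare f(n) = Θ(n) against n^d:
  k = 1 = d, so f(n) = Θ(n^d) — Case 2.
  Work is balanced across levels: T(n) = Θ(n^d log n) = Θ(n log n).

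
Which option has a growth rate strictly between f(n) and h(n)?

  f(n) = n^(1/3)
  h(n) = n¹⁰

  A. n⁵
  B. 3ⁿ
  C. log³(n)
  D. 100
A

We need g(n) with n^(1/3) = o(g(n)) and g(n) = o(n¹⁰), i.e. O(n^(1/3)) ≺ g ≺ O(n¹⁰).
Check each option:
  A. n⁵ — O(n⁵) is strictly between O(n^(1/3)) and O(n¹⁰) ✓
  B. 3ⁿ — O(3ⁿ) does not grow strictly slower than h(n)
  C. log³(n) — O(log³ n) does not grow strictly faster than f(n)
  D. 100 — O(1) does not grow strictly faster than f(n)

Only option A (n⁵) lies strictly between.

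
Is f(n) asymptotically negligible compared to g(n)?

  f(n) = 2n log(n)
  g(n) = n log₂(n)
False

f(n) = 2n log(n) is O(n log n), and g(n) = n log₂(n) is O(n log n).
Since they have the same growth rate, f(n) = o(g(n)) is false.
(f = o(g) requires f to grow strictly slower, not equal.)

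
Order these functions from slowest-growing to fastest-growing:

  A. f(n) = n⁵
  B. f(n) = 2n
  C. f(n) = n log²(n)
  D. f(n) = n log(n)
B < D < C < A

Comparing growth rates:
B = 2n is O(n)
D = n log(n) is O(n log n)
C = n log²(n) is O(n log² n)
A = n⁵ is O(n⁵)

Therefore, the order from slowest to fastest is: B < D < C < A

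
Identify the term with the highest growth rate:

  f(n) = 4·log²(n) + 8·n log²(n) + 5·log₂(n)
8·n log²(n)

Looking at each term:
  - 4·log²(n) is O(log² n)
  - 8·n log²(n) is O(n log² n)
  - 5·log₂(n) is O(log n)

The term 8·n log²(n) (O(n log² n)) grows fastest and dominates all others.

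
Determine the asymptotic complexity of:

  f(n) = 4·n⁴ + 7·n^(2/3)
O(n⁴)

The dominant term in 4·n⁴ + 7·n^(2/3) is 4·n⁴, which is Θ(n⁴).
Lower-order terms (7·n^(2/3)) are asymptotically negligible.
Constants are absorbed, so the tightest bound is O(n⁴).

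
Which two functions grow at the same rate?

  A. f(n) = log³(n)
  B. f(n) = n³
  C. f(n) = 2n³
B and C

Examining each function:
  A. log³(n) is O(log³ n)
  B. n³ is O(n³)
  C. 2n³ is O(n³)

Functions B and C both have the same complexity class.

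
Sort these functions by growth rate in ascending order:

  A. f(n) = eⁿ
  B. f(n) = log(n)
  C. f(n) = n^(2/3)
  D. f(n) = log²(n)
B < D < C < A

Comparing growth rates:
B = log(n) is O(log n)
D = log²(n) is O(log² n)
C = n^(2/3) is O(n^(2/3))
A = eⁿ is O(eⁿ)

Therefore, the order from slowest to fastest is: B < D < C < A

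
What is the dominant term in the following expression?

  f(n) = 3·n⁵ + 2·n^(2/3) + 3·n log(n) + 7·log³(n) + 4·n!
4·n!

Looking at each term:
  - 3·n⁵ is O(n⁵)
  - 2·n^(2/3) is O(n^(2/3))
  - 3·n log(n) is O(n log n)
  - 7·log³(n) is O(log³ n)
  - 4·n! is O(n!)

The term 4·n! (O(n!)) grows fastest and dominates all others.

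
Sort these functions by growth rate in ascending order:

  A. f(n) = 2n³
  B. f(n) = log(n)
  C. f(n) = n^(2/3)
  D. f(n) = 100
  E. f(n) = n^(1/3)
D < B < E < C < A

Comparing growth rates:
D = 100 is O(1)
B = log(n) is O(log n)
E = n^(1/3) is O(n^(1/3))
C = n^(2/3) is O(n^(2/3))
A = 2n³ is O(n³)

Therefore, the order from slowest to fastest is: D < B < E < C < A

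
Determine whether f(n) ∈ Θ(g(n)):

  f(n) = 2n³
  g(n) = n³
True

f(n) = 2n³ and g(n) = n³ are both O(n³).
Since they have the same asymptotic growth rate, f(n) = Θ(g(n)) is true.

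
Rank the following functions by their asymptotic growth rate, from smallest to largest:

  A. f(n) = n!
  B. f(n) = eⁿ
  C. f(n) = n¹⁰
C < B < A

Comparing growth rates:
C = n¹⁰ is O(n¹⁰)
B = eⁿ is O(eⁿ)
A = n! is O(n!)

Therefore, the order from slowest to fastest is: C < B < A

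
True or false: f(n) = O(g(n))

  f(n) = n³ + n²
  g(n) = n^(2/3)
False

f(n) = n³ + n² is O(n³), and g(n) = n^(2/3) is O(n^(2/3)).
Since O(n³) grows faster than O(n^(2/3)), f(n) = O(g(n)) is false.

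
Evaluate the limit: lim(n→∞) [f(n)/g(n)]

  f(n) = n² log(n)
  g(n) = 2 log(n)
∞

Since n² log(n) (O(n² log n)) grows faster than 2 log(n) (O(log n)),
the ratio f(n)/g(n) → ∞ as n → ∞.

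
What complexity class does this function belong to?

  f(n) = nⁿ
O(nⁿ)

The dominant term in nⁿ is nⁿ, which is Θ(nⁿ).
Constants are absorbed, so the tightest bound is O(nⁿ).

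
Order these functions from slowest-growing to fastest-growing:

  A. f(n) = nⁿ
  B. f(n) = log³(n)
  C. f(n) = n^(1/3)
B < C < A

Comparing growth rates:
B = log³(n) is O(log³ n)
C = n^(1/3) is O(n^(1/3))
A = nⁿ is O(nⁿ)

Therefore, the order from slowest to fastest is: B < C < A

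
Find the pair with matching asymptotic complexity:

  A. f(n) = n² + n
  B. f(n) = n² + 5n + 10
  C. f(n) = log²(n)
A and B

Examining each function:
  A. n² + n is O(n²)
  B. n² + 5n + 10 is O(n²)
  C. log²(n) is O(log² n)

Functions A and B both have the same complexity class.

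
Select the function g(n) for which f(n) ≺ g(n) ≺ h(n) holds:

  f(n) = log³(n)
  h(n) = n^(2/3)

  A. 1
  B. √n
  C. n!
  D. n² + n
B

We need g(n) with log³(n) = o(g(n)) and g(n) = o(n^(2/3)), i.e. O(log³ n) ≺ g ≺ O(n^(2/3)).
Check each option:
  A. 1 — O(1) does not grow strictly faster than f(n)
  B. √n — O(√n) is strictly between O(log³ n) and O(n^(2/3)) ✓
  C. n! — O(n!) does not grow strictly slower than h(n)
  D. n² + n — O(n²) does not grow strictly slower than h(n)

Only option B (√n) lies strictly between.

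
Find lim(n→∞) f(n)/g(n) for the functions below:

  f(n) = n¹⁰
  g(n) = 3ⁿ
0

Since n¹⁰ (O(n¹⁰)) grows slower than 3ⁿ (O(3ⁿ)),
the ratio f(n)/g(n) → 0 as n → ∞.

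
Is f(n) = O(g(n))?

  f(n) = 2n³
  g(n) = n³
True

f(n) = 2n³ and g(n) = n³ are both O(n³).
Big-O permits equal growth rates (f ≤ c·g for some c), so f(n) = O(g(n)) is true.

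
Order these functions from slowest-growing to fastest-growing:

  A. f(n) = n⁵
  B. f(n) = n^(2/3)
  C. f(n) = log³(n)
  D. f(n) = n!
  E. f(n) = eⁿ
C < B < A < E < D

Comparing growth rates:
C = log³(n) is O(log³ n)
B = n^(2/3) is O(n^(2/3))
A = n⁵ is O(n⁵)
E = eⁿ is O(eⁿ)
D = n! is O(n!)

Therefore, the order from slowest to fastest is: C < B < A < E < D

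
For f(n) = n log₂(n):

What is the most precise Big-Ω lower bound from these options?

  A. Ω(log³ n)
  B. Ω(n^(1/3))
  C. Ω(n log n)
C

f(n) = n log₂(n) is Ω(n log n).
All listed options are valid Big-Ω bounds (lower bounds),
but Ω(n log n) is the tightest (largest valid bound).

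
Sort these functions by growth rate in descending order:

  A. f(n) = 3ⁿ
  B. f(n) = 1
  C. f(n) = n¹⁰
A > C > B

Comparing growth rates:
A = 3ⁿ is O(3ⁿ)
C = n¹⁰ is O(n¹⁰)
B = 1 is O(1)

Therefore, the order from fastest to slowest is: A > C > B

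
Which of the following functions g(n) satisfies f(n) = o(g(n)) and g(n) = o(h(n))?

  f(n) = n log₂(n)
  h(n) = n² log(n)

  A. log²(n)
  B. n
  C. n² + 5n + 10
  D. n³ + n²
C

We need g(n) with n log₂(n) = o(g(n)) and g(n) = o(n² log(n)), i.e. O(n log n) ≺ g ≺ O(n² log n).
Check each option:
  A. log²(n) — O(log² n) does not grow strictly faster than f(n)
  B. n — O(n) does not grow strictly faster than f(n)
  C. n² + 5n + 10 — O(n²) is strictly between O(n log n) and O(n² log n) ✓
  D. n³ + n² — O(n³) does not grow strictly slower than h(n)

Only option C (n² + 5n + 10) lies strictly between.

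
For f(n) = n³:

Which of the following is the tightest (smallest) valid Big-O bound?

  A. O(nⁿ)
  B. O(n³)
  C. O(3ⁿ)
B

f(n) = n³ is O(n³).
All listed options are valid Big-O bounds (upper bounds),
but O(n³) is the tightest (smallest valid bound).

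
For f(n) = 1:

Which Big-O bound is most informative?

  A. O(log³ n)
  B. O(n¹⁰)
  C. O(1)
C

f(n) = 1 is O(1).
All listed options are valid Big-O bounds (upper bounds),
but O(1) is the tightest (smallest valid bound).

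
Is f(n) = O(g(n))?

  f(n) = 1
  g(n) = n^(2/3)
True

f(n) = 1 is O(1), and g(n) = n^(2/3) is O(n^(2/3)).
Since O(1) ⊆ O(n^(2/3)) (f grows no faster than g), f(n) = O(g(n)) is true.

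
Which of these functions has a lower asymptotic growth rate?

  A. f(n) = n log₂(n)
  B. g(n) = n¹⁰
A

f(n) = n log₂(n) is O(n log n), while g(n) = n¹⁰ is O(n¹⁰).
Since O(n log n) grows slower than O(n¹⁰), f(n) is dominated.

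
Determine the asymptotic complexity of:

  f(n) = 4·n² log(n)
O(n² log n)

The dominant term in 4·n² log(n) is 4·n² log(n), which is Θ(n² log n).
Constants are absorbed, so the tightest bound is O(n² log n).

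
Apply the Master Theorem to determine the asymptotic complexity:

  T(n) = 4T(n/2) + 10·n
Θ(n²)

Master Theorem: a = 4, b = 2, f(n) = 10·n.
Compute the critical exponent d = log₂(4) = 2.
Compare f(n) = Θ(n) against n^d:
  k = 1 < d = 2, so f(n) = O(n^(d-ε)) — Case 1.
  The recursion cost dominates: T(n) = Θ(n^d) = Θ(n²).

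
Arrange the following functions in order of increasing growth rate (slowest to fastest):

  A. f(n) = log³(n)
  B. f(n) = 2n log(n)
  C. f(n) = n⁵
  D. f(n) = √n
A < D < B < C

Comparing growth rates:
A = log³(n) is O(log³ n)
D = √n is O(√n)
B = 2n log(n) is O(n log n)
C = n⁵ is O(n⁵)

Therefore, the order from slowest to fastest is: A < D < B < C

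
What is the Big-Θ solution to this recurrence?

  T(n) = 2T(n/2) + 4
Θ(n)

Master Theorem: a = 2, b = 2, f(n) = 4.
Compute the critical exponent d = log₂(2) = 1.
Compare f(n) = Θ(1) against n^d:
  k = 0 < d = 1, so f(n) = O(n^(d-ε)) — Case 1.
  The recursion cost dominates: T(n) = Θ(n^d) = Θ(n).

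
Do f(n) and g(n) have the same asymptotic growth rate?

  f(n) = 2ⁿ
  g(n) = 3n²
False

f(n) = 2ⁿ is O(2ⁿ), and g(n) = 3n² is O(n²).
Since they have different growth rates, f(n) = Θ(g(n)) is false.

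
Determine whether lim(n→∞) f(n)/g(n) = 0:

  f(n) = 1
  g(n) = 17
False

f(n) = 1 is O(1), and g(n) = 17 is O(1).
Since they have the same growth rate, f(n) = o(g(n)) is false.
(f = o(g) requires f to grow strictly slower, not equal.)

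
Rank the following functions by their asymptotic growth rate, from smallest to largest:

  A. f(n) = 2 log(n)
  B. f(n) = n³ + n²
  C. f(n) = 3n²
A < C < B

Comparing growth rates:
A = 2 log(n) is O(log n)
C = 3n² is O(n²)
B = n³ + n² is O(n³)

Therefore, the order from slowest to fastest is: A < C < B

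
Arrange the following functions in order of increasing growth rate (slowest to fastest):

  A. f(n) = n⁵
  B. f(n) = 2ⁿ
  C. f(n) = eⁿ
A < B < C

Comparing growth rates:
A = n⁵ is O(n⁵)
B = 2ⁿ is O(2ⁿ)
C = eⁿ is O(eⁿ)

Therefore, the order from slowest to fastest is: A < B < C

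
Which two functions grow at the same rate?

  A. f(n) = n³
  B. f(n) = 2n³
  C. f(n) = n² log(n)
A and B

Examining each function:
  A. n³ is O(n³)
  B. 2n³ is O(n³)
  C. n² log(n) is O(n² log n)

Functions A and B both have the same complexity class.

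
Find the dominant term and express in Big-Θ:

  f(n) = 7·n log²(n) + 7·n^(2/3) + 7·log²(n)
Θ(n log² n)

Order the terms by growth rate: 7·log²(n) ≺ 7·n^(2/3) ≺ 7·n log²(n).
The fastest-growing term 7·n log²(n) dominates as n → ∞; dropping its constant factor gives Θ(n log² n).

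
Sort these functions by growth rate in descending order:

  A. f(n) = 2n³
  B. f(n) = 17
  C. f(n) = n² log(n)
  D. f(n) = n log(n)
A > C > D > B

Comparing growth rates:
A = 2n³ is O(n³)
C = n² log(n) is O(n² log n)
D = n log(n) is O(n log n)
B = 17 is O(1)

Therefore, the order from fastest to slowest is: A > C > D > B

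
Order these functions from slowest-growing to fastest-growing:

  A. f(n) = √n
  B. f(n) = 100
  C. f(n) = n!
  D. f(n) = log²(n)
B < D < A < C

Comparing growth rates:
B = 100 is O(1)
D = log²(n) is O(log² n)
A = √n is O(√n)
C = n! is O(n!)

Therefore, the order from slowest to fastest is: B < D < A < C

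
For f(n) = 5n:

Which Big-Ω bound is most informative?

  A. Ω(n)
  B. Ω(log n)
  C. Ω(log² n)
A

f(n) = 5n is Ω(n).
All listed options are valid Big-Ω bounds (lower bounds),
but Ω(n) is the tightest (largest valid bound).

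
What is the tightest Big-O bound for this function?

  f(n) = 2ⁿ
O(2ⁿ)

The dominant term in 2ⁿ is 2ⁿ, which is Θ(2ⁿ).
Constants are absorbed, so the tightest bound is O(2ⁿ).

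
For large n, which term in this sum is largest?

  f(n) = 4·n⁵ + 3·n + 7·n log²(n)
4·n⁵

Looking at each term:
  - 4·n⁵ is O(n⁵)
  - 3·n is O(n)
  - 7·n log²(n) is O(n log² n)

The term 4·n⁵ (O(n⁵)) grows fastest and dominates all others.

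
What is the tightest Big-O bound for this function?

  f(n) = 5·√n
O(√n)

The dominant term in 5·√n is 5·√n, which is Θ(√n).
Constants are absorbed, so the tightest bound is O(√n).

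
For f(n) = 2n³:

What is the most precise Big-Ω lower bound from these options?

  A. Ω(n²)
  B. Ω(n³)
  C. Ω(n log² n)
B

f(n) = 2n³ is Ω(n³).
All listed options are valid Big-Ω bounds (lower bounds),
but Ω(n³) is the tightest (largest valid bound).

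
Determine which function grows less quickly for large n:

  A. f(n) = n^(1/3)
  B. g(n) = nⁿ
A

f(n) = n^(1/3) is O(n^(1/3)), while g(n) = nⁿ is O(nⁿ).
Since O(n^(1/3)) grows slower than O(nⁿ), f(n) is dominated.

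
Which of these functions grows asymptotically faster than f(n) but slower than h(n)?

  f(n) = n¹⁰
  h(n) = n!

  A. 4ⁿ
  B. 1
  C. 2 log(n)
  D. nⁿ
A

We need g(n) with n¹⁰ = o(g(n)) and g(n) = o(n!), i.e. O(n¹⁰) ≺ g ≺ O(n!).
Check each option:
  A. 4ⁿ — O(4ⁿ) is strictly between O(n¹⁰) and O(n!) ✓
  B. 1 — O(1) does not grow strictly faster than f(n)
  C. 2 log(n) — O(log n) does not grow strictly faster than f(n)
  D. nⁿ — O(nⁿ) does not grow strictly slower than h(n)

Only option A (4ⁿ) lies strictly between.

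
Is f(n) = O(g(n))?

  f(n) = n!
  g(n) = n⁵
False

f(n) = n! is O(n!), and g(n) = n⁵ is O(n⁵).
Since O(n!) grows faster than O(n⁵), f(n) = O(g(n)) is false.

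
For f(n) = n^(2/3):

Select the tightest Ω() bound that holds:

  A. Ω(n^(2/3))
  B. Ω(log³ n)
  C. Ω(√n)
A

f(n) = n^(2/3) is Ω(n^(2/3)).
All listed options are valid Big-Ω bounds (lower bounds),
but Ω(n^(2/3)) is the tightest (largest valid bound).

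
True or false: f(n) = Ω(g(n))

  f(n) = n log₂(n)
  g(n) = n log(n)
True

f(n) = n log₂(n) and g(n) = n log(n) are both O(n log n).
Big-Ω permits equal growth rates (f ≥ c·g for some c > 0), so f(n) = Ω(g(n)) is true.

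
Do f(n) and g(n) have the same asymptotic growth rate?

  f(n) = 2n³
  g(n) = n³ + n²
True

f(n) = 2n³ and g(n) = n³ + n² are both O(n³).
Since they have the same asymptotic growth rate, f(n) = Θ(g(n)) is true.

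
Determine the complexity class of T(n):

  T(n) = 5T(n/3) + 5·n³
Θ(n³)

Master Theorem: a = 5, b = 3, f(n) = 5·n³.
Compute the critical exponent d = log₃(5) = 1.465.
Compare f(n) = Θ(n³) against n^d:
  k = 3 > d = 1.465, so f(n) = Ω(n^(d+ε)) — Case 3.
  Regularity: a·(n/b)^3/n^3 = a/b^3 = 5/27 < 1 ✓.
  The top-level work dominates: T(n) = Θ(f(n)) = Θ(n³).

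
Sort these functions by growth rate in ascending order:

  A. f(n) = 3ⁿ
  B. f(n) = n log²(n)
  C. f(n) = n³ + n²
B < C < A

Comparing growth rates:
B = n log²(n) is O(n log² n)
C = n³ + n² is O(n³)
A = 3ⁿ is O(3ⁿ)

Therefore, the order from slowest to fastest is: B < C < A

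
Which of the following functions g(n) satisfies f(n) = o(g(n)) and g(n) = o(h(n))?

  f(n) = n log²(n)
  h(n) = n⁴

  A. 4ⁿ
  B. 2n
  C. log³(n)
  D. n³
D

We need g(n) with n log²(n) = o(g(n)) and g(n) = o(n⁴), i.e. O(n log² n) ≺ g ≺ O(n⁴).
Check each option:
  A. 4ⁿ — O(4ⁿ) does not grow strictly slower than h(n)
  B. 2n — O(n) does not grow strictly faster than f(n)
  C. log³(n) — O(log³ n) does not grow strictly faster than f(n)
  D. n³ — O(n³) is strictly between O(n log² n) and O(n⁴) ✓

Only option D (n³) lies strictly between.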